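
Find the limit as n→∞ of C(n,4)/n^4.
1/24

Solution: C(n,4) ≈ n^4/4! for large n. Limit = 1/4! = 1/24.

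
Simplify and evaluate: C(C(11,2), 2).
1,485

C(11,2) = 55, then C(55, 2) = 1,485.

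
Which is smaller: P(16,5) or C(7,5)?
C(7,5)

Explanation: P(16,5)=524,160, C(7,5)=21.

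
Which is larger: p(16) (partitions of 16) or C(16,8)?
Pentagonal recurrence p(n) = p(n−1) + p(n−2) − p(n−5) − p(n−7) + …: p(16) = p(15) + p(14) − p(11) − p(9) + p(4) + p(1) = 176 + 135 − 56 − 30 + 5 + 1 = 231; C(16,8) = 12,870.
Final answer: C(16,8)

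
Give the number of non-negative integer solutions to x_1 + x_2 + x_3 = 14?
120
C(14+3-1, 3-1) = 120.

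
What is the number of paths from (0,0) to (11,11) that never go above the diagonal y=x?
Counted by the Catalan number C_11: C_11 = C(22,11)/(11+1) = 705,432/12 = 58,786.
Final answer: 58,786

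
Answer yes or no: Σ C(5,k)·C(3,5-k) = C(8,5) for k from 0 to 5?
Yes

Vandermonde's identity gives C(8,5) = 56; RHS C(8,5) = 56.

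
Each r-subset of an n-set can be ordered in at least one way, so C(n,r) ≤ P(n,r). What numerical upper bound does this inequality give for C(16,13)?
P(16,13) = 16·15·14·13·12·11·10·9·8·7·6·5·4 = 3,487,131,648,000, so C(16,13) ≤ 3,487,131,648,000. (The bound is loose by a factor of 13! = 6,227,020,800: C(16,13) = 3,487,131,648,000/6,227,020,800 = 560.)

Answer: 3,487,131,648,000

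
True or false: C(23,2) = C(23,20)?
False

Working:
C(23,2) = 253 but C(23,20) = 1,771; symmetry gives C(23,2) = C(23,21), not C(23,20).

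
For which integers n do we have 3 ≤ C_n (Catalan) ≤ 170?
3, 4, 5, 6

Reasoning: C_2=2; C_3=5; C_4=14; C_5=42; C_6=132; C_7=429. So valid n = 3, 4, 5, 6.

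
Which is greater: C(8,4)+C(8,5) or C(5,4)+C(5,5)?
C(8,4)+C(8,5)

Explanation: First=126, Second=6.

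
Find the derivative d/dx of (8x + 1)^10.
80(8x + 1)^9
Chain rule: 10(8x+1)^{9} × 8 = 80(8x+1)^{9}.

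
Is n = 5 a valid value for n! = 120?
Yes

Explanation: 5! = 5·4! = 5·24 = 120, which equals 120.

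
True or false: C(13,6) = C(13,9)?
False

Solution: C(13,6) = 1,716 but C(13,9) = 715; symmetry gives C(13,6) = C(13,7), not C(13,9).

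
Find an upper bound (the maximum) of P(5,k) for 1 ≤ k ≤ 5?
120

Working:
P(5,k) increases in k, so maximum at k = 5: 5! = 120.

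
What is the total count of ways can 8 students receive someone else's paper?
14,833
Using D(n) = (n-1)[D(n-1) + D(n-2)]:
D(8) = (8-1) × [D(7) + D(6)]
      = 7 × [1854 + 265]
      = 7 × 2119
      = 14,833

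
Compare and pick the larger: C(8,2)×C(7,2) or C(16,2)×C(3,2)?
C(8,2)×C(7,2)

Working:
C(8,2)×C(7,2)=588, C(16,2)×C(3,2)=360.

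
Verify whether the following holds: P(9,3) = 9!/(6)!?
True

Explanation: Permutation formula P(n,k) = n!/(n-k)!: 9!/6! = 362,880/720 = 504 = P(9,3). The statement holds.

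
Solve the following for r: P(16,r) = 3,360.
3

P(16,r) = 16·15·…·(16−r+1), a product of r factors. Multiplying down from 16: 16 = 16; 16·15 = 240; 16·15·14 = 3,360 ✓ (3 factors). So r = 3.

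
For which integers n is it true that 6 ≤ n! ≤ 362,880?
3, 4, 5, 6, 7, 8, 9
n! is strictly increasing; 3! = 6 and 9! = 362,880, so valid n = 3, 4, 5, 6, 7, 8, 9.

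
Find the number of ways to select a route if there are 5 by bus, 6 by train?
11

Explanation: By the addition principle: 5 + 6 = 11.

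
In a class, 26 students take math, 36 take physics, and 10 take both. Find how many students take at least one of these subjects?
52

Reasoning: |A∪B| = |A|+|B|-|A∩B| = 26+36-10 = 52.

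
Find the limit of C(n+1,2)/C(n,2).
Both numerator and denominator grow as n^2/2! for large n, so the ratio → 1.
Final answer: 1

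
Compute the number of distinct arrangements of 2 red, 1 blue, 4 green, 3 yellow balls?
Multinomial: 10!/(2! × 1! × 4! × 3!) = 12,600.

Answer: 12,600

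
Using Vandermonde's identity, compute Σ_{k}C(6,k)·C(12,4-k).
3,060

Solution: = C(6+12,4) = C(18,4) = 3,060.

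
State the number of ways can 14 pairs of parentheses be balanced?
2,674,440

Reasoning: Using the Catalan number formula: C_n = C(2n, n) / (n+1)
C_14 = C(28, 14) / (14+1)
     = 40116600 / 15
     = 2,674,440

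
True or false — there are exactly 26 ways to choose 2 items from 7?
False

Solution: C(7,2) = 21 ≠ 26.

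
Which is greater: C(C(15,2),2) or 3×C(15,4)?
C(C(15,2),2)

Reasoning: C(C(15,2),2)=5,460, 3×C(15,4)=4,095.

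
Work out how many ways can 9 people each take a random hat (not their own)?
133,496

Reasoning: Using D(n) = (n-1)[D(n-1) + D(n-2)]:
D(9) = (9-1) × [D(8) + D(7)]
      = 8 × [14833 + 1854]
      = 8 × 16687
      = 133,496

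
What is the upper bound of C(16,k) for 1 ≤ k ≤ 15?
12,870
C(16,k) is maximised at the centre of the row: C(16,8) = 12,870.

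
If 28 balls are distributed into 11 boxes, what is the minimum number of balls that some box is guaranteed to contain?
3
Pigeonhole: ⌈28/11⌉ = 3.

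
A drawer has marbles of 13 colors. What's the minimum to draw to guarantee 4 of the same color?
40

Solution: Worst case: 3 of each = 39. One more: 40.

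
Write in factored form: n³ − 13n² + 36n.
n(n − 4)(n − 9)

Solution: n³ − 13n² + 36n = n(n² − 13n + 36) = n(n − 4)(n − 9).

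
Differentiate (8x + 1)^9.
72(8x + 1)^8

Solution: Chain rule: 9(8x+1)^{8} × 8 = 72(8x+1)^{8}.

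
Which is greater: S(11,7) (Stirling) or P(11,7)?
P(11,7)

S(11,7) = 7·S(10,7) + S(10,6) = 7·5,880 + 22,827 = 63,987; P(11,7) = 1,663,200.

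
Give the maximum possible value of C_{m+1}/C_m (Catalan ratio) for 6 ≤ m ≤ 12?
25/7

C_{m+1}/C_m = 2(2m+1)/(m+2), which increases with m. Maximum at m = 12: 2·25/14 = 25/7.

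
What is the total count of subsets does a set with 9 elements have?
512
Each element can be included or excluded: 2^9 = 512.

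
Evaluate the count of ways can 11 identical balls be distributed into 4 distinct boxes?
364

Reasoning: C(11+4-1, 4-1) = C(14, 3) = 364.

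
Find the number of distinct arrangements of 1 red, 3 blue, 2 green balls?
60

Reasoning: Multinomial: 6!/(1! × 3! × 2!) = 60.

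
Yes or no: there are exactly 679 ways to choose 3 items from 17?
No

Working:
C(17,3) = 680 ≠ 679.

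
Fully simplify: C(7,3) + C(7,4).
By Pascal's identity: C(8,4) = 70.

Answer: 70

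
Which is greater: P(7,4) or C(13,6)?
C(13,6)
P(7,4)=840, C(13,6)=1,716.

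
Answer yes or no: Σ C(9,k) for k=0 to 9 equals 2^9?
Yes

Binomial theorem: Σ C(9,k) = (1+1)^9 = 2^9 = 512; RHS 2^9 = 512.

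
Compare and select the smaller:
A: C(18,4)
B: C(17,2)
B

Working:
A=C(18,4)=3,060, B=C(17,2)=136.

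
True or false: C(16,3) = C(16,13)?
C(16,3) = C(16,16-3) by the symmetry property; both equal 560.

Answer: True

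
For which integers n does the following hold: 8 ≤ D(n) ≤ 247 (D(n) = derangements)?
Using D(n) = (n−1)[D(n−1) + D(n−2)] with D(1)=0, D(2)=1: D(3)=2; D(4)=9; D(5)=44; D(6)=265. So valid n = 4, 5.
Final answer: 4, 5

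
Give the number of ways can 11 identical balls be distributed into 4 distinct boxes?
364

Explanation: C(11+4-1, 4-1) = C(14, 3) = 364.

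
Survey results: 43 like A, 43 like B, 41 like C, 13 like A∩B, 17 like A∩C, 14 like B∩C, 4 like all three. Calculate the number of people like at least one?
|A∪B∪C| = 43+43+41-13-17-14+4 = 87.
Final answer: 87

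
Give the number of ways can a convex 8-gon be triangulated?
132

Working:
Using the Catalan number formula: C_n = C(2n, n) / (n+1)
C_6 = C(12, 6) / (6+1)
     = 924 / 7
     = 132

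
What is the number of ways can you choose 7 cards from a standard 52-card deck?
133,784,560
C(52,7) = 133,784,560.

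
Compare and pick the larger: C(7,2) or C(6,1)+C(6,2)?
By Pascal's identity: C(7,2) = C(6,1)+C(6,2) = 21. Equal.
Final answer: Equal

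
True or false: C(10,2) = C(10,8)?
True

Reasoning: C(10,2) = C(10,10-2) by the symmetry property; both equal 45.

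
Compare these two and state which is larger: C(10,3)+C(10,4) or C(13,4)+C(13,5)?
C(13,4)+C(13,5)

Solution: First=330, Second=2,002.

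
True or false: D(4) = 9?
True

Explanation: Derangements of 4 elements: D(4) = (4-1)·[D(3) + D(2)] = 3·[2 + 1] = 9.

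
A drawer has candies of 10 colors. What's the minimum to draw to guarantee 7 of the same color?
61

Worst case: 6 of each = 60. One more: 61.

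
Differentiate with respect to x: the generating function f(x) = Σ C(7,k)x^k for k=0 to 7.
Σ k·C(7,k)x^(k-1) for k=1 to 7

Explanation: Term-by-term differentiation gives Σ k·C(7,k)x^{k-1} for k=1 to 7.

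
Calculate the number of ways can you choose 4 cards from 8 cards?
70

C(8,4) = 8! / (4! × (8-4)!)
         = 8! / (4! × 4!)
         = 70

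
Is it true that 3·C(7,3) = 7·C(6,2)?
True

Working:
Absorption identity k·C(n,k) = n·C(n-1,k-1). LHS = 3·35 = 105; RHS = 7·15 = 105.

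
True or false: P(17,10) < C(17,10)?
False

Solution: P(17,10) = 70,572,902,400 and C(17,10) = 19,448; P(n,r) = r! × C(n,r) so P > C whenever r ≥ 2.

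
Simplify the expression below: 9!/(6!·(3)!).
84

This is C(9,6) = 84.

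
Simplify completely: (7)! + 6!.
5,760

Reasoning: (7)! + 6! = (7)·6! + 6! = (7+1)·6! = 8·6! = 5,760.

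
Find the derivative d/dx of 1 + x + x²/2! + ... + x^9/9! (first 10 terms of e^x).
1 + x + x²/2! + ... + x^8/8!

Differentiating term by term gives the first 9 terms of e^x.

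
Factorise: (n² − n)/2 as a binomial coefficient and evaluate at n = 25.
C(n,2); C(25,2) = 300

(n² − n)/2 = n(n−1)/2 = C(n,2). At n = 25: C(25,2) = 300.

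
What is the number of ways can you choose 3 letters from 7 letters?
35

Solution: C(7,3) = 7! / (3! × (7-3)!)
         = 7! / (3! × 4!)
         = 35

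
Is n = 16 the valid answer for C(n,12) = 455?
No

Working:
C(16,12) = 16·15·14·13·12·11·10·9·8·7·6·5/12! = 871,782,912,000/479,001,600 = 1,820, which does not equal 455.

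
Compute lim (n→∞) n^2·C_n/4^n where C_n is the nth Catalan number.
∞

Solution: C_n ~ 4^n/(n^(3/2)√π), so n^2·C_n/4^n ~ n^(2 − 3/2)/√π → ∞.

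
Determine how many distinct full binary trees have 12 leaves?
58,786
Using the Catalan number formula: C_n = C(2n, n) / (n+1)
C_11 = C(22, 11) / (11+1)
     = 705432 / 12
     = 58,786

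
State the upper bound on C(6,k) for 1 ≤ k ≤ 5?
C(6,k) is maximised at the centre of the row: C(6,3) = 20.
Final answer: 20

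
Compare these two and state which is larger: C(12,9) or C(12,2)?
C(12,9)

Explanation: C(12,9)=220, C(12,2)=66.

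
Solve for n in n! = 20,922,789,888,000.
16

Explanation: n! is strictly increasing. 14! = 87,178,291,200, 15! = 1,307,674,368,000, 16! = 20,922,789,888,000 ✓. So n = 16.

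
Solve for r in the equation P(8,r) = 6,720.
5

Working:
P(8,r) = 8·7·…·(8−r+1), a product of r factors. Multiplying down from 8: 8 = 8; 8·7 = 56; 8·7·6 = 336; 8·7·6·5 = 1,680; 8·7·6·5·4 = 6,720 ✓ (5 factors). So r = 5.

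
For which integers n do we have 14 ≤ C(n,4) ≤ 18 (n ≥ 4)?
6
C(5,4)=5; C(6,4)=15; C(7,4)=35. So valid n = 6.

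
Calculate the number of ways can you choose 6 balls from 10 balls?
210

Solution: C(10,6) = 10! / (6! × (10-6)!)
         = 10! / (6! × 4!)
         = 210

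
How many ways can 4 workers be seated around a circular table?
6
Circular arrangements: (4-1)! = 6.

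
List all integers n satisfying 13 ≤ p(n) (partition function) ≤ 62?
Tabulating p(n) via p(n) = p(n−1) + p(n−2) − p(n−5) − p(n−7) + …: p(6)=11; p(7)=15; p(8)=22; p(9)=30; p(10)=42; p(11)=56; p(12)=77. So valid n = 7, 8, 9, 10, 11.
Final answer: 7, 8, 9, 10, 11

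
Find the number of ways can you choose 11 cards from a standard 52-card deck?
60,403,728,840

Working:
C(52,11) = 60,403,728,840.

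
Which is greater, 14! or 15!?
15!

Working:
14!=87,178,291,200, 15!=1,307,674,368,000. 15! > 14!.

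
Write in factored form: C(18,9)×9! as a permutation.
P(18,9)

Working:
C(18,9)×9! = [18!/(9!(9)!)]×9! = 18!/(9)! = P(18,9) = 17,643,225,600.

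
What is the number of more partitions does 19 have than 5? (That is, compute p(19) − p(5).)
483

Working:
Pentagonal recurrence p(n) = p(n−1) + p(n−2) − p(n−5) − p(n−7) + …: p(19) = p(18) + p(17) − p(14) − p(12) + p(7) + p(4) = 385 + 297 − 135 − 77 + 15 + 5 = 490.
p(5) = p(4) + p(3) − p(0) = 5 + 3 − 1 = 7.
Difference = 490 − 7 = 483.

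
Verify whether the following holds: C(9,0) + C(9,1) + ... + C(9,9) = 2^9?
True

Binomial theorem with x = y = 1: Σ C(9,i) = (1+1)^9 = 2^9 = 512. The statement holds.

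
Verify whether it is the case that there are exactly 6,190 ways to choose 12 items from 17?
False

Solution: C(17,12) = 6,188 ≠ 6190.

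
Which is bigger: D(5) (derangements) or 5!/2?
5!/2

Working:
D(5) = (5-1)·[D(4) + D(3)] = 4·[9 + 2] = 44; 5!/2 = 120/2 = 60.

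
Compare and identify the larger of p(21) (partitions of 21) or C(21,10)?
C(21,10)

Explanation: Pentagonal recurrence p(n) = p(n−1) + p(n−2) − p(n−5) − p(n−7) + …: p(21) = p(20) + p(19) − p(16) − p(14) + p(9) + p(6) = 627 + 490 − 231 − 135 + 30 + 11 = 792; C(21,10) = 352,716.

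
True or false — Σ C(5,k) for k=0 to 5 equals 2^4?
False

Reasoning: Binomial theorem: Σ C(5,k) = (1+1)^5 = 2^5 = 32; RHS 2^4 = 16.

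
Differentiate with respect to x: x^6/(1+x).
Quotient rule: [6x^{5}(1+x) - x^6]/(1+x)².
Final answer: (6x^5(1+x) - x^6)/(1+x)²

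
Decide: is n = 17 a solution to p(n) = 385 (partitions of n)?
No

Explanation: Pentagonal recurrence p(n) = p(n−1) + p(n−2) − p(n−5) − p(n−7) + …: p(17) = p(16) + p(15) − p(12) − p(10) + p(5) + p(2) = 231 + 176 − 77 − 42 + 7 + 2 = 297, which does not equal 385.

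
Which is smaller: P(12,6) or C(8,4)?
P(12,6)=665,280, C(8,4)=70.
Final answer: C(8,4)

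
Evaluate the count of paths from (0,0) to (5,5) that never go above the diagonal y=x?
Counted by the Catalan number C_5: C_5 = C(10,5)/(5+1) = 252/6 = 42.
Final answer: 42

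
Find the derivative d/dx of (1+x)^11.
11(1+x)^10
Using the power rule: d/dx (1+x)^11 = 11(1+x)^{10}.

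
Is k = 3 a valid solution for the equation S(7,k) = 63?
No
S(7,3) = 3·S(6,3) + S(6,2) = 3·90 + 31 = 301, which does not equal 63.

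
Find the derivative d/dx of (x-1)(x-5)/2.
d/dx[(x-1)(x-5)] = (x-5) + (x-1) = 2x - 6. Dividing by 2 gives (2x - 6)/2.
Final answer: (2x - 6)/2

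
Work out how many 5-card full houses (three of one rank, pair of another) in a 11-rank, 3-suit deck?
330

Triple rank: 11. Triple suits: C(3,3)=1. Pair rank: 10. Pair suits: C(3,2)=3. Total: 330.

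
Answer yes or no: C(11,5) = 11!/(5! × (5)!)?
No

Solution: The correct denominator is 5!×6!, giving C(11,5) = 462; the stated RHS is 11!/(5!×5!) = 2,772 ≠ 462, so the statement does not hold.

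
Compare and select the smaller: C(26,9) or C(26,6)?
C(26,9)=3,124,550, C(26,6)=230,230.

Answer: C(26,6)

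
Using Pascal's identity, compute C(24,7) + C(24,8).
1,081,575

Solution: C(24,7) + C(24,8) = C(25,8) = 1,081,575.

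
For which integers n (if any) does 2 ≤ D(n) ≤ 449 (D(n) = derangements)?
3, 4, 5, 6

Reasoning: Using D(n) = (n−1)[D(n−1) + D(n−2)] with D(1)=0, D(2)=1: D(2)=1; D(3)=2; D(4)=9; D(5)=44; D(6)=265; D(7)=1,854. So valid n = 3, 4, 5, 6.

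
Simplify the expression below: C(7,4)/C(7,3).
1
C(n,k+1)/C(n,k) = (n−k)/(k+1). Here (7−3)/(3+1) = 4/4 = 1.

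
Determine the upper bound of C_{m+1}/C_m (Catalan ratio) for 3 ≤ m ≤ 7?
10/3

Solution: C_{m+1}/C_m = 2(2m+1)/(m+2), which increases with m. Maximum at m = 7: 2·15/9 = 10/3.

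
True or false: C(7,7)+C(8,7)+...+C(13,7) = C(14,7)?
False

Reasoning: Hockey stick identity gives Σ = C(14,8) = 3,003; RHS C(14,7) = 3,432.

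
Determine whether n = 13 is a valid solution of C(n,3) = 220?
C(13,3) = 13·12·11/3! = 1,716/6 = 286, which does not equal 220.

Answer: No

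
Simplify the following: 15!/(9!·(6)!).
5,005

Solution: This is C(15,9) = 5,005.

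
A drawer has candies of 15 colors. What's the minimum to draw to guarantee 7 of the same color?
91

Explanation: Worst case: 6 of each = 90. One more: 91.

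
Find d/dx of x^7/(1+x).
(7x^6(1+x) - x^7)/(1+x)²

Explanation: Quotient rule: [7x^{6}(1+x) - x^7]/(1+x)².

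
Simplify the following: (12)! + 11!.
518,918,400
(12)! + 11! = (12)·11! + 11! = (12+1)·11! = 13·11! = 518,918,400.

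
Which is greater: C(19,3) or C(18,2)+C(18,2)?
C(19,3)

C(19,3)=969; C(18,2)+C(18,2)=153+153=306.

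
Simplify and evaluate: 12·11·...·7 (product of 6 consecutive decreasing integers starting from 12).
665,280

Explanation: This is P(12,6) = 12!/(6)! = 665,280.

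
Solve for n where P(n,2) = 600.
25

Explanation: P(n,2) = n(n−1) is increasing in n; n(n−1) ≈ (n−0.5)^2 = 600 gives n ≈ 25.0. Check: P(23,2) = 506, P(24,2) = 552, P(25,2) = 600 ✓. So n = 25.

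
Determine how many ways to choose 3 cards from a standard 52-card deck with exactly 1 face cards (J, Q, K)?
12 face cards and 40 non-face cards: C(12,1) × C(40,2) = 12 × 780 = 9,360.
Final answer: 9,360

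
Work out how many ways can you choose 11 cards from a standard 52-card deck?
60,403,728,840

Reasoning: C(52,11) = 60,403,728,840.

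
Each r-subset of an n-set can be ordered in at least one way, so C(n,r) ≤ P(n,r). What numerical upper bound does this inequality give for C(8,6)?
20,160

Reasoning: P(8,6) = 8·7·6·5·4·3 = 20,160, so C(8,6) ≤ 20,160. (The bound is loose by a factor of 6! = 720: C(8,6) = 20,160/720 = 28.)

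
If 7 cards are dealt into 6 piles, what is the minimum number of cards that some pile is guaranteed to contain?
2

Pigeonhole: ⌈7/6⌉ = 2.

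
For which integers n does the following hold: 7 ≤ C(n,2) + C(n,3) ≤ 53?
4, 5, 6
C(3,2)+C(3,3)=4; C(4,2)+C(4,3)=10; C(5,2)+C(5,3)=20; C(6,2)+C(6,3)=35; C(7,2)+C(7,3)=56. So valid n = 4, 5, 6.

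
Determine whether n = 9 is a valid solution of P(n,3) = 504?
Yes

Solution: P(9,3) = 9·8·7 = 504, which equals 504.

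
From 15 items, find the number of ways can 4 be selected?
1,365

Reasoning: C(15,4) = 15! / (4! × (15-4)!)
         = 15! / (4! × 11!)
         = 1,365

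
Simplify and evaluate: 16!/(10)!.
This equals 16×15×...×11 = 5,765,760.
Final answer: 5,765,760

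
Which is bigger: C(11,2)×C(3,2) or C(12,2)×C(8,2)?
C(12,2)×C(8,2)
C(11,2)×C(3,2)=165, C(12,2)×C(8,2)=1,848.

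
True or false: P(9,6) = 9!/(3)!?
True

Reasoning: Permutation formula P(n,k) = n!/(n-k)!: 9!/3! = 362,880/6 = 60,480 = P(9,6). The statement holds.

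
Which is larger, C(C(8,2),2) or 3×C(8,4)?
C(C(8,2),2)

Solution: C(C(8,2),2)=378, 3×C(8,4)=210.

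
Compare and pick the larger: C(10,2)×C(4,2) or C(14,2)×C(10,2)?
C(14,2)×C(10,2)

Reasoning: C(10,2)×C(4,2)=270, C(14,2)×C(10,2)=4,095.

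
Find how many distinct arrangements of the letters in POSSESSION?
75,600

Reasoning: Word has 10 letters (P=1, O=2, S=4, E=1, I=1, N=1). Arrangements: 10!/Π(k!) = 75,600.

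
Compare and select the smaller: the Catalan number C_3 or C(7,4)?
C_3
C_3 = C(6,3)/(3+1) = 20/4 = 5; C(7,4) = 35.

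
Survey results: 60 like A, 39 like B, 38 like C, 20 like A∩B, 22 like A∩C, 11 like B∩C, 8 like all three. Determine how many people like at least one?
92

Solution: |A∪B∪C| = 60+39+38-20-22-11+8 = 92.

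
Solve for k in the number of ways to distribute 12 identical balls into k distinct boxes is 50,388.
8

Explanation: Stars and bars: the count is C(12+k−1, k−1), increasing in k. k=6: C(17,5) = 6,188, k=7: C(18,6) = 18,564, k=8: C(19,7) = 50,388 ✓. So k = 8.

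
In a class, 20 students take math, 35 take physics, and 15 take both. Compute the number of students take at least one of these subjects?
|A∪B| = |A|+|B|-|A∩B| = 20+35-15 = 40.

Answer: 40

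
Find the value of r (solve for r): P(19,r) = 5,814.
3

Explanation: P(19,r) = 19·18·…·(19−r+1), a product of r factors. Multiplying down from 19: 19 = 19; 19·18 = 342; 19·18·17 = 5,814 ✓ (3 factors). So r = 3.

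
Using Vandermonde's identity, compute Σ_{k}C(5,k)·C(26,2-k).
= C(5+26,2) = C(31,2) = 465.
Final answer: 465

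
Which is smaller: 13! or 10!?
13!=6,227,020,800, 10!=3,628,800. 13! > 10!.
Final answer: 10!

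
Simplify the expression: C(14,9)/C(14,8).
C(n,k+1)/C(n,k) = (n−k)/(k+1). Here (14−8)/(8+1) = 6/9 = 2/3.
Final answer: 2/3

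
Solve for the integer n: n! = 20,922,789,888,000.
16

Working:
n! is strictly increasing. 14! = 87,178,291,200, 15! = 1,307,674,368,000, 16! = 20,922,789,888,000 ✓. So n = 16.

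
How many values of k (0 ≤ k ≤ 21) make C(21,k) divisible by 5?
12

Reasoning: Checking C(21,k) mod 5 for k = 0..21: divisible at k = 2, 3, 4, 7, 8, 9, 12, 13, 14, 17, 18, 19. That's 12 values.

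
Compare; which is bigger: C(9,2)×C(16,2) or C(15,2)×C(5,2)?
C(9,2)×C(16,2)
C(9,2)×C(16,2)=4,320, C(15,2)×C(5,2)=1,050.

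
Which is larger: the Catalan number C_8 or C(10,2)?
C_8 = C(16,8)/(8+1) = 12,870/9 = 1,430; C(10,2) = 45.
Final answer: C_8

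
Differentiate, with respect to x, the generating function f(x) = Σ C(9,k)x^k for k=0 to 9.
Σ k·C(9,k)x^(k-1) for k=1 to 9

Term-by-term differentiation gives Σ k·C(9,k)x^{k-1} for k=1 to 9.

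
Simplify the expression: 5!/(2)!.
This equals 5×4×3 = 60.
Final answer: 60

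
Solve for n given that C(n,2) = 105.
15
C(n,2) = n(n−1)/2! is increasing in n, and n(n−1) = 2!·105 = 210 ≈ (n−0.5)^2 gives n ≈ 15.0. Check: C(13,2) = 78, C(14,2) = 91, C(15,2) = 105 ✓. So n = 15.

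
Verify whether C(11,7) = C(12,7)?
LHS = C(11,7) = 330; RHS = C(12,7) = 792. 330 ≠ 792, so the statement does not hold.
Final answer: False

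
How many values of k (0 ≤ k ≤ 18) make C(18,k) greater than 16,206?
7

Working:
Row 18 is unimodal and symmetric about k=18/2. C(18,5)=8,568 ≤ 16,206; C(18,6)=18,564 > 16,206; by symmetry C(18,k) > 16,206 for k = 6..12. That's 12 - 6 + 1 = 7 values.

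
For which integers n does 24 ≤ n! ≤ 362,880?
n! is strictly increasing; 4! = 24 and 9! = 362,880, so valid n = 4, 5, 6, 7, 8, 9.

Answer: 4, 5, 6, 7, 8, 9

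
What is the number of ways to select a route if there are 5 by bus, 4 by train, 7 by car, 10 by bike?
By the addition principle: 5 + 4 + 7 + 10 = 26.

Answer: 26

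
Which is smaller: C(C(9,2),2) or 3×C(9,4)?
3×C(9,4)

Explanation: C(C(9,2),2)=630, 3×C(9,4)=378.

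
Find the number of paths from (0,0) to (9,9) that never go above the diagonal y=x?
4,862
Counted by the Catalan number C_9: C_9 = C(18,9)/(9+1) = 48,620/10 = 4,862.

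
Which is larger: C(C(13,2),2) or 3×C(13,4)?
C(C(13,2),2)=3,003, 3×C(13,4)=2,145.
Final answer: C(C(13,2),2)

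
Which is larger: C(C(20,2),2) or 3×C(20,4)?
C(C(20,2),2)=17,955, 3×C(20,4)=14,535.
Final answer: C(C(20,2),2)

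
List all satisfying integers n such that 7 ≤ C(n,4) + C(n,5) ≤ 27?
6

Explanation: C(5,4)+C(5,5)=6; C(6,4)+C(6,5)=21; C(7,4)+C(7,5)=56. So valid n = 6.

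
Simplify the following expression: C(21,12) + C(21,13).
497,420
By Pascal's identity: C(22,13) = 497,420.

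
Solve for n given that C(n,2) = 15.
6

C(n,2) = n(n−1)/2! is increasing in n, and n(n−1) = 2!·15 = 30 ≈ (n−0.5)^2 gives n ≈ 6.0. Check: C(4,2) = 6, C(5,2) = 10, C(6,2) = 15 ✓. So n = 6.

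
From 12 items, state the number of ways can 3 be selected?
220

C(12,3) = 12! / (3! × (12-3)!)
         = 12! / (3! × 9!)
         = 220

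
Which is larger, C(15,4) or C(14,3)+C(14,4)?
Equal

Working:
By Pascal's identity: C(15,4) = C(14,3)+C(14,4) = 1,365. Equal.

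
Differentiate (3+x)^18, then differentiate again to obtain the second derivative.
306(3+x)^16

Reasoning: First derivative: 18(3+x)^{17}. Second derivative: 18·17·(3+x)^{16} = 306(3+x)^{16}.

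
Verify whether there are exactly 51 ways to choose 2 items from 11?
C(11,2) = 55 ≠ 51.

Answer: False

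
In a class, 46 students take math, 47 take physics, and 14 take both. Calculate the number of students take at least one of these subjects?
|A∪B| = |A|+|B|-|A∩B| = 46+47-14 = 79.
Final answer: 79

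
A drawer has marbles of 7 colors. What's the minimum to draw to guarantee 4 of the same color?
22
Worst case: 3 of each = 21. One more: 22.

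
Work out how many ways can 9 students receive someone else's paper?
133,496

Reasoning: Using D(n) = (n-1)[D(n-1) + D(n-2)]:
D(9) = (9-1) × [D(8) + D(7)]
      = 8 × [14833 + 1854]
      = 8 × 16687
      = 133,496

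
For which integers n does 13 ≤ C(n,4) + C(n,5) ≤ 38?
6

Reasoning: C(5,4)+C(5,5)=6; C(6,4)+C(6,5)=21; C(7,4)+C(7,5)=56. So valid n = 6.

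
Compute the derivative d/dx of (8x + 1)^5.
40(8x + 1)^4

Working:
Chain rule: 5(8x+1)^{4} × 8 = 40(8x+1)^{4}.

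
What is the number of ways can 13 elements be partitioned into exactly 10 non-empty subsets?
39,325
This equals S(13,10), the Stirling number of the 2nd kind.
Using the Stirling recurrence: S(n,k) = k·S(n-1,k) + S(n-1,k-1)
S(13,10) = 10·S(12,10) + S(12,9)
         = 10·1705 + 22275
         = 17050 + 22275
         = 39,325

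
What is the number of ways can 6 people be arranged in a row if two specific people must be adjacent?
240

Solution: Treat pair as unit: (6-1)! arrangements × 2 internal orders = 240.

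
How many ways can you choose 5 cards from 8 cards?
56

Solution: C(8,5) = 8! / (5! × (8-5)!)
         = 8! / (5! × 3!)
         = 56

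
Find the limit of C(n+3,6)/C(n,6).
1

Working:
Both numerator and denominator grow as n^6/6! for large n, so the ratio → 1.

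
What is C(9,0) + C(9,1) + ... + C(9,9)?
512

Working:
Sum of binomial coefficients = 2^9 = 512.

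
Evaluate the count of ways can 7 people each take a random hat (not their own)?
1,854

Solution: Using D(n) = (n-1)[D(n-1) + D(n-2)]:
D(7) = (7-1) × [D(6) + D(5)]
      = 6 × [265 + 44]
      = 6 × 309
      = 1,854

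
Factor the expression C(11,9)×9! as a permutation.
P(11,9)

Working:
C(11,9)×9! = [11!/(9!(2)!)]×9! = 11!/(2)! = P(11,9) = 19,958,400.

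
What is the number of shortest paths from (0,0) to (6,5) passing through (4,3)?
210

Solution: To (4,3): C(7,4)=35. From there: C(4,2)=6. Total: 210.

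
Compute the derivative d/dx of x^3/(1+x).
(3x^2(1+x) - x^3)/(1+x)²

Working:
Quotient rule: [3x^{2}(1+x) - x^3]/(1+x)².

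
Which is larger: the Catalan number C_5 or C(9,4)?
C(9,4)
C_5 = C(10,5)/(5+1) = 252/6 = 42; C(9,4) = 126.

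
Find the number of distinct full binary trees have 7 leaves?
132

Using the Catalan number formula: C_n = C(2n, n) / (n+1)
C_6 = C(12, 6) / (6+1)
     = 924 / 7
     = 132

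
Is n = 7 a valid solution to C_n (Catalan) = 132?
No

Working:
C_7 = C(14,7)/(7+1) = 3,432/8 = 429, which does not equal 132.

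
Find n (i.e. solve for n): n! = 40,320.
8

n! is strictly increasing. 6! = 720, 7! = 5,040, 8! = 40,320 ✓. So n = 8.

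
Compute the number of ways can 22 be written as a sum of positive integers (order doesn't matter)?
1,002
Pentagonal recurrence p(n) = p(n−1) + p(n−2) − p(n−5) − p(n−7) + …: p(22) = p(21) + p(20) − p(17) − p(15) + p(10) + p(7) − p(0) = 792 + 627 − 297 − 176 + 42 + 15 − 1 = 1,002.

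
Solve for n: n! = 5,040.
n! is strictly increasing. 5! = 120, 6! = 720, 7! = 5,040 ✓. So n = 7.
Final answer: 7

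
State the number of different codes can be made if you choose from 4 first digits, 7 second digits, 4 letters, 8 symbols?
896

Explanation: By the multiplication principle: 4 × 7 × 4 × 8 = 896.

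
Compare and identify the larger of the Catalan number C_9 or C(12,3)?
C_9
C_9 = C(18,9)/(9+1) = 48,620/10 = 4,862; C(12,3) = 220.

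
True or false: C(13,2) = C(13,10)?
False

Solution: C(13,2) = 78 but C(13,10) = 286; symmetry gives C(13,2) = C(13,11), not C(13,10).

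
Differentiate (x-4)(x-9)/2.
d/dx[(x-4)(x-9)] = (x-9) + (x-4) = 2x - 13. Dividing by 2 gives (2x - 13)/2.

Answer: (2x - 13)/2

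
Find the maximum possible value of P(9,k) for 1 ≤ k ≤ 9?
362,880

Solution: P(9,k) increases in k, so maximum at k = 9: 9! = 362,880.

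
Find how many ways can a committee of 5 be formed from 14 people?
C(14,5) = 14! / (5! × (14-5)!)
         = 14! / (5! × 9!)
         = 2,002
Final answer: 2,002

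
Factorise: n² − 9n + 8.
Seek roots whose sum is 9 and product is 8: (1, 8). So n² − 9n + 8 = (n − 1)(n − 8).
Final answer: (n − 1)(n − 8)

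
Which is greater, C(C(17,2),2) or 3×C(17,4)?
C(C(17,2),2)

Working:
C(C(17,2),2)=9,180, 3×C(17,4)=7,140.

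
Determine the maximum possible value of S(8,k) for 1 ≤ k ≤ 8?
Row S(8,k) for k = 1..8 (via S(n,k) = k·S(n−1,k) + S(n−1,k−1)): 1, 127, 966, 1,701, 1,050, 266, 28, 1. The row is unimodal; maximum at k = 4: 1,701.

Answer: 1,701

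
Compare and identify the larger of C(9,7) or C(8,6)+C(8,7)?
By Pascal's identity: C(9,7) = C(8,6)+C(8,7) = 36. Equal.

Answer: Equal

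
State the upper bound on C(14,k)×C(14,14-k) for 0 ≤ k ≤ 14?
C(14,k)·C(14,14-k) = C(14,k)², maximised at the centre k = 7: C(14,7)² = 11,778,624.
Final answer: 11,778,624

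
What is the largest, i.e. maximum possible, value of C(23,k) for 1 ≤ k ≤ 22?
1,352,078

Solution: C(23,k) is maximised at the centre of the row: C(23,11) = 1,352,078.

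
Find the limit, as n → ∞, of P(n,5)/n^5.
1

Explanation: P(n,5) = n(n-1)···(n-4) ≈ n^5 for large n. Limit = 1.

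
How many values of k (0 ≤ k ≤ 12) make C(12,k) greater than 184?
7
Row 12 is unimodal and symmetric about k=12/2. C(12,2)=66 ≤ 184; C(12,3)=220 > 184; by symmetry C(12,k) > 184 for k = 3..9. That's 9 - 3 + 1 = 7 values.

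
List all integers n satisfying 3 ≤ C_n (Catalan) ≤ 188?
C_2=2; C_3=5; C_4=14; C_5=42; C_6=132; C_7=429. So valid n = 3, 4, 5, 6.
Final answer: 3, 4, 5, 6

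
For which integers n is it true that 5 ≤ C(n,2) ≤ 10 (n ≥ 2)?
4, 5

Working:
C(3,2)=3; C(4,2)=6; C(5,2)=10; C(6,2)=15. So valid n = 4, 5.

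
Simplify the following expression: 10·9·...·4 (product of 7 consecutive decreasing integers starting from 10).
604,800

Reasoning: This is P(10,7) = 10!/(3)! = 604,800.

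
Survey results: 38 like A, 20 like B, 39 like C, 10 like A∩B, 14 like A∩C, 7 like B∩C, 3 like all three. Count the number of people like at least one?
69

Solution: |A∪B∪C| = 38+20+39-10-14-7+3 = 69.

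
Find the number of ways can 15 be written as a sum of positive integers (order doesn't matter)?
176
Pentagonal recurrence p(n) = p(n−1) + p(n−2) − p(n−5) − p(n−7) + …: p(15) = p(14) + p(13) − p(10) − p(8) + p(3) + p(0) = 135 + 101 − 42 − 22 + 3 + 1 = 176.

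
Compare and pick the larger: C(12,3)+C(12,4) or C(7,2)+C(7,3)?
First=715, Second=56.

Answer: C(12,3)+C(12,4)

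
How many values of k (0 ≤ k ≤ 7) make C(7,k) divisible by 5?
2

Solution: Checking C(7,k) mod 5 for k = 0..7: divisible at k = 3, 4. That's 2 values.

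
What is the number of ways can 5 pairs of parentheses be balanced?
Using the Catalan number formula: C_n = C(2n, n) / (n+1)
C_5 = C(10, 5) / (5+1)
     = 252 / 6
     = 42
Final answer: 42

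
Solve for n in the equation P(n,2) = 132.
12

Working:
P(n,2) = n(n−1) is increasing in n; n(n−1) ≈ (n−0.5)^2 = 132 gives n ≈ 12.0. Check: P(10,2) = 90, P(11,2) = 110, P(12,2) = 132 ✓. So n = 12.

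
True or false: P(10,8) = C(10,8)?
P(10,8) = 1,814,400 and C(10,8) = 45; P(n,r) = r! × C(n,r) so P > C whenever r ≥ 2.

Answer: False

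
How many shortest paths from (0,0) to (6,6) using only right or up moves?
924
Choose 6 rights from 12 moves: C(12,6) = 924.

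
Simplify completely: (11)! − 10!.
(11)! − 10! = (11)·10! − 10! = (11−1)·10! = 10·10! = 36,288,000.
Final answer: 36,288,000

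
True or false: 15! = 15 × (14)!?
True

By definition n! = n × (n-1)!, so 15! = 15 × 14!.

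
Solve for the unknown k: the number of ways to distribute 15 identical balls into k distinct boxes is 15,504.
6

Working:
Stars and bars: the count is C(15+k−1, k−1), increasing in k. k=4: C(18,3) = 816, k=5: C(19,4) = 3,876, k=6: C(20,5) = 15,504 ✓. So k = 6.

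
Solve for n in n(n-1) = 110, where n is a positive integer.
11

Reasoning: n² − n − 110 = 0, so n = (1 ± √(1 + 4·110))/2 = (1 ± √441)/2 = (1 ± 21)/2, i.e. n = 11 or n = -10. Taking the positive root, n = 11 (check: 11×10 = 110).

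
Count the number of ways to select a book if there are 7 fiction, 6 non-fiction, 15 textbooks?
By the addition principle: 7 + 6 + 15 = 28.

Answer: 28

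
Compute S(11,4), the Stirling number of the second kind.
145,750

Solution: Using the Stirling recurrence: S(n,k) = k·S(n-1,k) + S(n-1,k-1)
S(11,4) = 4·S(10,4) + S(10,3)
         = 4·34105 + 9330
         = 136420 + 9330
         = 145,750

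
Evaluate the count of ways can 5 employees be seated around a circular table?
24

Working:
Circular arrangements: (5-1)! = 24.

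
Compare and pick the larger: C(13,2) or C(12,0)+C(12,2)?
C(13,2)

Working:
C(13,2)=78; C(12,0)+C(12,2)=1+66=67.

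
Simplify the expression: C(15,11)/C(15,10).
C(n,k+1)/C(n,k) = (n−k)/(k+1). Here (15−10)/(10+1) = 5/11 = 5/11.
Final answer: 5/11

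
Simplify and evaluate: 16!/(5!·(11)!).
4,368

Solution: This is C(16,5) = 4,368.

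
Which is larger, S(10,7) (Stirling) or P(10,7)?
P(10,7)

Working:
S(10,7) = 7·S(9,7) + S(9,6) = 7·462 + 2,646 = 5,880; P(10,7) = 604,800.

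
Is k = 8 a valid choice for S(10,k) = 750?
Yes

Reasoning: S(10,8) = 8·S(9,8) + S(9,7) = 8·36 + 462 = 750, which equals 750.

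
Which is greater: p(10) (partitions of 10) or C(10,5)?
Pentagonal recurrence p(n) = p(n−1) + p(n−2) − p(n−5) − p(n−7) + …: p(10) = p(9) + p(8) − p(5) − p(3) = 30 + 22 − 7 − 3 = 42; C(10,5) = 252.

Answer: C(10,5)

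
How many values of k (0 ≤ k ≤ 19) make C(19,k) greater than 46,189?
Row 19 is unimodal and symmetric about k=19/2. C(19,6)=27,132 ≤ 46,189; C(19,7)=50,388 > 46,189; by symmetry C(19,k) > 46,189 for k = 7..12. That's 12 - 7 + 1 = 6 values.
Final answer: 6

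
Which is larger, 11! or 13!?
13!

Solution: 11!=39,916,800, 13!=6,227,020,800. 13! > 11!.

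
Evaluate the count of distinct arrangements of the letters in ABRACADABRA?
83,160

Solution: Word has 11 letters (A=5, B=2, R=2, C=1, D=1). Arrangements: 11!/Π(k!) = 83,160.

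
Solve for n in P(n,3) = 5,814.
19

Reasoning: P(n,3) = n(n−1)(n−2) is increasing in n; n(n−1)(n−2) ≈ (n−1)^3 = 5,814 gives n ≈ 19.0. Check: P(17,3) = 4,080, P(18,3) = 4,896, P(19,3) = 5,814 ✓. So n = 19.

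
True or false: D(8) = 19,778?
Derangements of 8 elements: D(8) = (8-1)·[D(7) + D(6)] = 7·[1,854 + 265] = 14,833.

Answer: False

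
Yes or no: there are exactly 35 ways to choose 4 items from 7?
Yes

Reasoning: C(7,4) = 35.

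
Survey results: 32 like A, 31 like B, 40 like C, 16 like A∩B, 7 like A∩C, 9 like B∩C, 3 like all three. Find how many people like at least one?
74

|A∪B∪C| = 32+31+40-16-7-9+3 = 74.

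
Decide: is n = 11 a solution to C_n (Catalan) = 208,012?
No
C_11 = C(22,11)/(11+1) = 705,432/12 = 58,786, which does not equal 208,012.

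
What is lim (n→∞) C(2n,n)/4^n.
0

Explanation: C(2n,n) ~ 4^n/√(πn), so C(2n,n)/4^n ~ 1/√(πn) → 0.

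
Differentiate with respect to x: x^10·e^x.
(10x^9 + x^10)e^x

Reasoning: Product rule: d/dx[x^10]·e^x + x^10·d/dx[e^x] = 10x^{9}e^x + x^10e^x.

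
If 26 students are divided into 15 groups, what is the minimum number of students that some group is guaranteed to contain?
Pigeonhole: ⌈26/15⌉ = 2.

Answer: 2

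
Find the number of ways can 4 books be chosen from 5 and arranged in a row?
120
P(5,4) = 5!/(5-4)! = 120.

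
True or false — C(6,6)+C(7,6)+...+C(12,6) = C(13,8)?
False

Reasoning: Hockey stick identity gives Σ = C(13,7) = 1,716; RHS C(13,8) = 1,287.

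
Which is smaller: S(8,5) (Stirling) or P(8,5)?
S(8,5)

Reasoning: S(8,5) = 5·S(7,5) + S(7,4) = 5·140 + 350 = 1,050; P(8,5) = 6,720.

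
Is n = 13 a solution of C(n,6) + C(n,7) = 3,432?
Yes

Working:
C(13,6) + C(13,7) = 1,716 + 1,716 = 3,432, which equals 3,432.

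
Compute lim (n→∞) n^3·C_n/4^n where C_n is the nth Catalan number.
∞

Reasoning: C_n ~ 4^n/(n^(3/2)√π), so n^3·C_n/4^n ~ n^(3 − 3/2)/√π → ∞.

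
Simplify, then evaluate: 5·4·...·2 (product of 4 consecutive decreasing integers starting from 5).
120

Working:
This is P(5,4) = 5!/(1)! = 120.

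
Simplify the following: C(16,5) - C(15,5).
1,365
C(16,5) - C(15,5) = C(15,4) = 1,365.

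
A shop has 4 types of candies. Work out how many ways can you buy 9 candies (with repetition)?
Stars and bars: C(9+4-1, 9) = C(12, 9) = 220.
Final answer: 220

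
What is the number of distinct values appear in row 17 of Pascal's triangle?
9

Solution: Row 17 has entries C(17,0)..C(17,17); by symmetry C(17,k)=C(17,17-k), giving 9 distinct values.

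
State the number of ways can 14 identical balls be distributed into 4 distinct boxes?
680

Reasoning: C(14+4-1, 4-1) = C(17, 3) = 680.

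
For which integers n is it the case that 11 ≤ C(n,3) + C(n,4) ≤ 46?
5, 6

Reasoning: C(4,3)+C(4,4)=5; C(5,3)+C(5,4)=15; C(6,3)+C(6,4)=35; C(7,3)+C(7,4)=70. So valid n = 5, 6.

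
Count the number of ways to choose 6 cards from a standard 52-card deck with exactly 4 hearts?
13 hearts and 39 non-hearts: C(13,4) × C(39,2) = 715 × 741 = 529,815.
Final answer: 529,815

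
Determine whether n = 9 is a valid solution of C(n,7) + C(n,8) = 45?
C(9,7) + C(9,8) = 36 + 9 = 45, which equals 45.

Answer: Yes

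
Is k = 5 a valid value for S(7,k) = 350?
S(7,5) = 5·S(6,5) + S(6,4) = 5·15 + 65 = 140, which does not equal 350.

Answer: No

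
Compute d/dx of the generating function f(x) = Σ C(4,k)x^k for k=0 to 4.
Term-by-term differentiation gives Σ k·C(4,k)x^{k-1} for k=1 to 4.

Answer: Σ k·C(4,k)x^(k-1) for k=1 to 4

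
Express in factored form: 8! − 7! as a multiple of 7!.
7 × 7! = 35,280
8! − 7! = 8·7! − 7! = (8 − 1)·7! = 7 × 7! = 35,280.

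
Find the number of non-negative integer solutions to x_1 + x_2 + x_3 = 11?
78

Explanation: C(11+3-1, 3-1) = 78.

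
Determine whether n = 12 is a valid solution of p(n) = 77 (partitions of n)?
Pentagonal recurrence p(n) = p(n−1) + p(n−2) − p(n−5) − p(n−7) + …: p(12) = p(11) + p(10) − p(7) − p(5) + p(0) = 56 + 42 − 15 − 7 + 1 = 77, which equals 77.

Answer: Yes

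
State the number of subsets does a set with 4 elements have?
16

Solution: Each element can be included or excluded: 2^4 = 16.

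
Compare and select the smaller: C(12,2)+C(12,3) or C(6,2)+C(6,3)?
C(6,2)+C(6,3)

Explanation: First=286, Second=35.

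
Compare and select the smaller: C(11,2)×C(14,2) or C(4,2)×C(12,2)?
C(11,2)×C(14,2)=5,005, C(4,2)×C(12,2)=396.
Final answer: C(4,2)×C(12,2)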